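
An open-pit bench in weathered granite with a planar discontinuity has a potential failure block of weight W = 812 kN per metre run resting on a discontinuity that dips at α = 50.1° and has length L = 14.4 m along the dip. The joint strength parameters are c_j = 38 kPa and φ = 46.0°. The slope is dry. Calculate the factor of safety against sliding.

FS = 1.74

Resolving the block weight along and normal to the plane and applying the Mohr–Coulomb strength on the joint:
N' = W cosα = 812·cos50.1° = 520.9 kN/m
Driving force T = W sinα = 812·sin50.1° = 622.9 kN/m
Resisting force R = c_j·L + N'·tanφ = 38·14.4 + 520.9·tan46.0° = 547.2 + 539.4 = 1086.6 kN/m
FS = R / T = 1086.6 / 622.9 = 1.744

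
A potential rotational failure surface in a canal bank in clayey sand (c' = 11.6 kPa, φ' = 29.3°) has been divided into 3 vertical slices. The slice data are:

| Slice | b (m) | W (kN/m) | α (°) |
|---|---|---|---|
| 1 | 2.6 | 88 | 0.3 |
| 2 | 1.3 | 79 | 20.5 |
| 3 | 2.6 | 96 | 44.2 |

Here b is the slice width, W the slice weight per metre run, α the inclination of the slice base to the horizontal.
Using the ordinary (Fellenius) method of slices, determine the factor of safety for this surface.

FS = 2.29

Ordinary method of slices: FS = Σ[c'·Δl_i + (W_i cosα_i)·tanφ'] / Σ W_i sinα_i, with Δl_i = b_i / cosα_i.
Slice 1: Δl = 2.6/cos0.3° = 2.600 m; N'_1 = 88·cos0.3° = 88.0; c'Δl = 30.16; W sinα = 0.5
Slice 2: Δl = 1.3/cos20.5° = 1.388 m; N'_2 = 79·cos20.5° = 74.0; c'Δl = 16.10; W sinα = 27.7
Slice 3: Δl = 2.6/cos44.2° = 3.627 m; N'_3 = 96·cos44.2° = 68.8; c'Δl = 42.07; W sinα = 66.9
Σc'Δl = 88.3 kN/m; ΣN' = 230.8 kN/m; ΣW sinα = 95.1 kN/m
Resisting = 88.3 + 230.8·tan29.3° = 88.3 + 129.5 = 217.9 kN/m
FS = 217.9 / 95.1 = 2.292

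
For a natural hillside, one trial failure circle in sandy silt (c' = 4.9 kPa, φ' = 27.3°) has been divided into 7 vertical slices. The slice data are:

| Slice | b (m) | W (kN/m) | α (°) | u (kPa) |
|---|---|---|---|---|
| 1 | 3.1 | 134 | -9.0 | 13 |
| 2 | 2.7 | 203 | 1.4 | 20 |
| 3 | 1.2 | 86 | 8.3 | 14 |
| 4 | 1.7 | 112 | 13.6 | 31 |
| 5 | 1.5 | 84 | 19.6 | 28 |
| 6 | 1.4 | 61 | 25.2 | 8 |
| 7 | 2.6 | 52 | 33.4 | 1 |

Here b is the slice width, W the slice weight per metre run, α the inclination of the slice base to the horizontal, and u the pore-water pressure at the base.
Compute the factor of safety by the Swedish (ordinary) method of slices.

FS = 3.05

Ordinary method of slices: FS = Σ[c'·Δl_i + (W_i cosα_i − u_i·Δl_i)·tanφ'] / Σ W_i sinα_i, with Δl_i = b_i / cosα_i.
Slice 1: Δl = 3.1/cos(-9.0°) = 3.139 m; N'_1 = 134·cos(-9.0°) − 13·3.139 = 91.5; c'Δl = 15.38; W sinα = -21.0
Slice 2: Δl = 2.7/cos1.4° = 2.701 m; N'_2 = 203·cos1.4° − 20·2.701 = 148.9; c'Δl = 13.23; W sinα = 5.0
Slice 3: Δl = 1.2/cos8.3° = 1.213 m; N'_3 = 86·cos8.3° − 14·1.213 = 68.1; c'Δl = 5.94; W sinα = 12.4
Slice 4: Δl = 1.7/cos13.6° = 1.749 m; N'_4 = 112·cos13.6° − 31·1.749 = 54.6; c'Δl = 8.57; W sinα = 26.3
Slice 5: Δl = 1.5/cos19.6° = 1.592 m; N'_5 = 84·cos19.6° − 28·1.592 = 34.5; c'Δl = 7.80; W sinα = 28.2
Slice 6: Δl = 1.4/cos25.2° = 1.547 m; N'_6 = 61·cos25.2° − 8·1.547 = 42.8; c'Δl = 7.58; W sinα = 26.0
Slice 7: Δl = 2.6/cos33.4° = 3.114 m; N'_7 = 52·cos33.4° − 1·3.114 = 40.3; c'Δl = 15.26; W sinα = 28.6
Σc'Δl = 73.8 kN/m; ΣN' = 480.9 kN/m; ΣW sinα = 105.5 kN/m
Resisting = 73.8 + 480.9·tan27.3° = 73.8 + 248.2 = 322.0 kN/m
FS = 322.0 / 105.5 = 3.051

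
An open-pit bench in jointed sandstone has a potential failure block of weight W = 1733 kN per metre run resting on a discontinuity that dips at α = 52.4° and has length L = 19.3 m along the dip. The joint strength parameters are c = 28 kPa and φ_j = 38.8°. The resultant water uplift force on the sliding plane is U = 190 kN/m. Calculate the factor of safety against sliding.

FS = 0.90

Resolving the block weight along and normal to the plane and applying the Mohr–Coulomb strength on the joint:
N' = W cosα − U = 1733·cos52.4° − 190 = 867.4 kN/m
Driving force T = W sinα = 1733·sin52.4° = 1373.0 kN/m
Resisting force R = c·L + N'·tanφ_j = 28·19.3 + 867.4·tan38.8° = 540.4 + 697.4 = 1237.8 kN/m
FS = R / T = 1237.8 / 1373.0 = 0.901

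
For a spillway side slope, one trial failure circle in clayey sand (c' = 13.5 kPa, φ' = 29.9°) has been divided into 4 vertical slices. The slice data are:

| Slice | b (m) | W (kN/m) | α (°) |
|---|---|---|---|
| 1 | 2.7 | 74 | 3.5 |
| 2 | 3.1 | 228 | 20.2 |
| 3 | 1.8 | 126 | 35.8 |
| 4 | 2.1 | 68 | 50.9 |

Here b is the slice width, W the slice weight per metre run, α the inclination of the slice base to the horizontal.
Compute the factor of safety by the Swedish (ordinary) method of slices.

FS = 1.93

Ordinary method of slices: FS = Σ[c'·Δl_i + (W_i cosα_i)·tanφ'] / Σ W_i sinα_i, with Δl_i = b_i / cosα_i.
Slice 1: Δl = 2.7/cos3.5° = 2.705 m; N'_1 = 74·cos3.5° = 73.9; c'Δl = 36.52; W sinα = 4.5
Slice 2: Δl = 3.1/cos20.2° = 3.303 m; N'_2 = 228·cos20.2° = 214.0; c'Δl = 44.59; W sinα = 78.7
Slice 3: Δl = 1.8/cos35.8° = 2.219 m; N'_3 = 126·cos35.8° = 102.2; c'Δl = 29.96; W sinα = 73.7
Slice 4: Δl = 2.1/cos50.9° = 3.330 m; N'_4 = 68·cos50.9° = 42.9; c'Δl = 44.95; W sinα = 52.8
Σc'Δl = 156.0 kN/m; ΣN' = 432.9 kN/m; ΣW sinα = 209.7 kN/m
Resisting = 156.0 + 432.9·tan29.9° = 156.0 + 248.9 = 405.0 kN/m
FS = 405.0 / 209.7 = 1.931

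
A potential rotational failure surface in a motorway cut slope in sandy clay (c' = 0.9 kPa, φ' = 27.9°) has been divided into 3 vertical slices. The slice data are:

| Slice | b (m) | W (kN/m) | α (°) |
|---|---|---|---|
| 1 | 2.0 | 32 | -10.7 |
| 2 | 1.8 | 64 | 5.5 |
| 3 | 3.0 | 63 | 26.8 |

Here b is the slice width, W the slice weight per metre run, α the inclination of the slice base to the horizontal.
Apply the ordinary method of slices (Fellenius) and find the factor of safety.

FS = 3.03

Ordinary method of slices: FS = Σ[c'·Δl_i + (W_i cosα_i)·tanφ'] / Σ W_i sinα_i, with Δl_i = b_i / cosα_i.
Slice 1: Δl = 2.0/cos(-10.7°) = 2.035 m; N'_1 = 32·cos(-10.7°) = 31.4; c'Δl = 1.83; W sinα = -5.9
Slice 2: Δl = 1.8/cos5.5° = 1.808 m; N'_2 = 64·cos5.5° = 63.7; c'Δl = 1.63; W sinα = 6.1
Slice 3: Δl = 3.0/cos26.8° = 3.361 m; N'_3 = 63·cos26.8° = 56.2; c'Δl = 3.02; W sinα = 28.4
Σc'Δl = 6.5 kN/m; ΣN' = 151.4 kN/m; ΣW sinα = 28.6 kN/m
Resisting = 6.5 + 151.4·tan27.9° = 6.5 + 80.2 = 86.6 kN/m
FS = 86.6 / 28.6 = 3.029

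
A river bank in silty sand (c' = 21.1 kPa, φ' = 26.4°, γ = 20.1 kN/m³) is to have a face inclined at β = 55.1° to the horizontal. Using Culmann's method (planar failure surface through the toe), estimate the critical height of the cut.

H_c = 25.11 m

Culmann's analysis gives the critical failure plane at α_cr = (β + φ')/2 = (55.1 + 26.4)/2 = 40.8°, and the critical height
H_c = (4c'/γ) · sinβ cosφ' / [1 − cos(β − φ')]
    = (4·21.1/20.1) · sin55.1°·cos26.4° / [1 − cos(28.7°)]
    = 4.199 · 0.8202·0.8957 / [1 − 0.8771]
    = 4.199 · 0.7346 / 0.1229
    = 25.11 m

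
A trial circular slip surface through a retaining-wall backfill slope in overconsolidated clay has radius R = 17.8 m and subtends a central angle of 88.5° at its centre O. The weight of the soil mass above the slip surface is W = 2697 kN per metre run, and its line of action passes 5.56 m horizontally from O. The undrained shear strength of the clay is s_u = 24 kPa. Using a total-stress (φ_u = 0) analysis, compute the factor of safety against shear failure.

Taking moments about the centre O, the resisting moment is provided by the undrained shear strength acting along the arc:
Arc length L_a = R·θ = 17.8·(88.5°·π/180) = 17.8·1.5446 = 27.49 m
M_R = s_u·L_a·R = 24·27.49·17.8 = 11745.5 kN·m/m
M_D = W·d = 2697·5.56 = 14995.3 kN·m/m
FS = M_R / M_D = 11745.5 / 14995.3 = 0.783

FS = 0.78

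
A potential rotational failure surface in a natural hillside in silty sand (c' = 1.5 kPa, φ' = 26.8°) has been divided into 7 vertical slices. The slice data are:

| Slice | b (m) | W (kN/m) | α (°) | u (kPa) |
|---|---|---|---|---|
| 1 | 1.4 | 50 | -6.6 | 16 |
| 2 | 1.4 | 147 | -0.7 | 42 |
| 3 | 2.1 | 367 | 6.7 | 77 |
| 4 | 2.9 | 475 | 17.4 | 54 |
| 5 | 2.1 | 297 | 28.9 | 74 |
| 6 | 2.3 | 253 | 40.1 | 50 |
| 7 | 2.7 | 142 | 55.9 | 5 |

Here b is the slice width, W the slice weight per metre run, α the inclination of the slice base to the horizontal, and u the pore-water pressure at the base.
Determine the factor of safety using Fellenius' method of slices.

FS = 0.71

Ordinary method of slices: FS = Σ[c'·Δl_i + (W_i cosα_i − u_i·Δl_i)·tanφ'] / Σ W_i sinα_i, with Δl_i = b_i / cosα_i.
Slice 1: Δl = 1.4/cos(-6.6°) = 1.409 m; N'_1 = 50·cos(-6.6°) − 16·1.409 = 27.1; c'Δl = 2.11; W sinα = -5.7
Slice 2: Δl = 1.4/cos(-0.7°) = 1.400 m; N'_2 = 147·cos(-0.7°) − 42·1.400 = 88.2; c'Δl = 2.10; W sinα = -1.8
Slice 3: Δl = 2.1/cos6.7° = 2.114 m; N'_3 = 367·cos6.7° − 77·2.114 = 201.7; c'Δl = 3.17; W sinα = 42.8
Slice 4: Δl = 2.9/cos17.4° = 3.039 m; N'_4 = 475·cos17.4° − 54·3.039 = 289.2; c'Δl = 4.56; W sinα = 142.0
Slice 5: Δl = 2.1/cos28.9° = 2.399 m; N'_5 = 297·cos28.9° − 74·2.399 = 82.5; c'Δl = 3.60; W sinα = 143.5
Slice 6: Δl = 2.3/cos40.1° = 3.007 m; N'_6 = 253·cos40.1° − 50·3.007 = 43.2; c'Δl = 4.51; W sinα = 163.0
Slice 7: Δl = 2.7/cos55.9° = 4.816 m; N'_7 = 142·cos55.9° − 5·4.816 = 55.5; c'Δl = 7.22; W sinα = 117.6
Σc'Δl = 27.3 kN/m; ΣN' = 787.4 kN/m; ΣW sinα = 601.4 kN/m
Resisting = 27.3 + 787.4·tan26.8° = 27.3 + 397.7 = 425.0 kN/m
FS = 425.0 / 601.4 = 0.707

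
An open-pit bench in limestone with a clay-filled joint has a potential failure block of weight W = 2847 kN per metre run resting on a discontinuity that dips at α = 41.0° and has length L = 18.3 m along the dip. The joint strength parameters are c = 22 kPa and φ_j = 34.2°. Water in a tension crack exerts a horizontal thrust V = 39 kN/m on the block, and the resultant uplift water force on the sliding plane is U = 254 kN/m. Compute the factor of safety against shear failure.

FS = 0.88

Resolving the block weight along and normal to the plane and applying the Mohr–Coulomb strength on the joint:
N' = W cosα − U − V sinα = 2847·cos41.0° − 254 − 39·sin41.0° = 1869.1 kN/m
Driving force T = W sinα + V cosα = 2847·sin41.0° + 39·cos41.0° = 1897.2 kN/m
Resisting force R = c·L + N'·tanφ_j = 22·18.3 + 1869.1·tan34.2° = 402.6 + 1270.2 = 1672.8 kN/m
FS = R / T = 1672.8 / 1897.2 = 0.882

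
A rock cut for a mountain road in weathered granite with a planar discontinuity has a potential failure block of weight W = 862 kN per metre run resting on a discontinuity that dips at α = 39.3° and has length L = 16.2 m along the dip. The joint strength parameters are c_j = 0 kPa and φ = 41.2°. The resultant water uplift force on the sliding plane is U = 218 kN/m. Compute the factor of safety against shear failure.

FS = 0.72

Resolving the block weight along and normal to the plane and applying the Mohr–Coulomb strength on the joint:
N' = W cosα − U = 862·cos39.3° − 218 = 449.1 kN/m
Driving force T = W sinα = 862·sin39.3° = 546.0 kN/m
Resisting force R = c_j·L + N'·tanφ = 0·16.2 + 449.1·tan41.2° = 0.0 + 393.1 = 393.1 kN/m
FS = R / T = 393.1 / 546.0 = 0.720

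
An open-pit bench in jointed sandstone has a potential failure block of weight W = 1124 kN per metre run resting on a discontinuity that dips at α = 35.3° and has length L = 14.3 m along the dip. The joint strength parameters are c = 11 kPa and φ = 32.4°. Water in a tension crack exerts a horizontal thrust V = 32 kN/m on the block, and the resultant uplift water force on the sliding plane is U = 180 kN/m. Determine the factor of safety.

FS = 0.91

Resolving the block weight along and normal to the plane and applying the Mohr–Coulomb strength on the joint:
N' = W cosα − U − V sinα = 1124·cos35.3° − 180 − 32·sin35.3° = 718.8 kN/m
Driving force T = W sinα + V cosα = 1124·sin35.3° + 32·cos35.3° = 675.6 kN/m
Resisting force R = c·L + N'·tanφ = 11·14.3 + 718.8·tan32.4° = 157.3 + 456.2 = 613.5 kN/m
FS = R / T = 613.5 / 675.6 = 0.908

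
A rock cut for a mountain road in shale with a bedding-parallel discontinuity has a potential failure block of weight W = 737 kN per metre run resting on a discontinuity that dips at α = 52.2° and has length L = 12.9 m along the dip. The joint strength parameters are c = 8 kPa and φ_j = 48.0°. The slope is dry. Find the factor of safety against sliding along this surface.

FS = 1.04

Resolving the block weight along and normal to the plane and applying the Mohr–Coulomb strength on the joint:
N' = W cosα = 737·cos52.2° = 451.7 kN/m
Driving force T = W sinα = 737·sin52.2° = 582.3 kN/m
Resisting force R = c·L + N'·tanφ_j = 8·12.9 + 451.7·tan48.0° = 103.2 + 501.7 = 604.9 kN/m
FS = R / T = 604.9 / 582.3 = 1.039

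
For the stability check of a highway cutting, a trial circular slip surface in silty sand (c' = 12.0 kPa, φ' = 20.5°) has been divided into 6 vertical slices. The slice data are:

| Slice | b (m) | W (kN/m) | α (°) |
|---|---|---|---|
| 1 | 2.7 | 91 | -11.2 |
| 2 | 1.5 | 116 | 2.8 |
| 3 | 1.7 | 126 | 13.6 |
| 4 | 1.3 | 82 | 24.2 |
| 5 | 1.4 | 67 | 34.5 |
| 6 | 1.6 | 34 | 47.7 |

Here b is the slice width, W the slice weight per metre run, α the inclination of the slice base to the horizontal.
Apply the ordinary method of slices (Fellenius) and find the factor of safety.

Ordinary method of slices: FS = Σ[c'·Δl_i + (W_i cosα_i)·tanφ'] / Σ W_i sinα_i, with Δl_i = b_i / cosα_i.
Slice 1: Δl = 2.7/cos(-11.2°) = 2.752 m; N'_1 = 91·cos(-11.2°) = 89.3; c'Δl = 33.03; W sinα = -17.7
Slice 2: Δl = 1.5/cos2.8° = 1.502 m; N'_2 = 116·cos2.8° = 115.9; c'Δl = 18.02; W sinα = 5.7
Slice 3: Δl = 1.7/cos13.6° = 1.749 m; N'_3 = 126·cos13.6° = 122.5; c'Δl = 20.99; W sinα = 29.6
Slice 4: Δl = 1.3/cos24.2° = 1.425 m; N'_4 = 82·cos24.2° = 74.8; c'Δl = 17.10; W sinα = 33.6
Slice 5: Δl = 1.4/cos34.5° = 1.699 m; N'_5 = 67·cos34.5° = 55.2; c'Δl = 20.39; W sinα = 37.9
Slice 6: Δl = 1.6/cos47.7° = 2.377 m; N'_6 = 34·cos47.7° = 22.9; c'Δl = 28.53; W sinα = 25.1
Σc'Δl = 138.1 kN/m; ΣN' = 480.5 kN/m; ΣW sinα = 114.3 kN/m
Resisting = 138.1 + 480.5·tan20.5° = 138.1 + 179.6 = 317.7 kN/m
FS = 317.7 / 114.3 = 2.779

FS = 2.78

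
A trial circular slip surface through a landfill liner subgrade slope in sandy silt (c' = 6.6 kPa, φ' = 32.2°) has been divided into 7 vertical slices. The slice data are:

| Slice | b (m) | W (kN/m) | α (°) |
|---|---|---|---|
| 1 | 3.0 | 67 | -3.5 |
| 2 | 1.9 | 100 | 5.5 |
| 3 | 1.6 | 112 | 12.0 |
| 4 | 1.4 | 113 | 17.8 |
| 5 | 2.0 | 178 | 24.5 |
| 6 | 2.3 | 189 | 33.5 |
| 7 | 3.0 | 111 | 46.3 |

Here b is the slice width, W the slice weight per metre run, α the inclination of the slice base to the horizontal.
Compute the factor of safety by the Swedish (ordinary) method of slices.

Ordinary method of slices: FS = Σ[c'·Δl_i + (W_i cosα_i)·tanφ'] / Σ W_i sinα_i, with Δl_i = b_i / cosα_i.
Slice 1: Δl = 3.0/cos(-3.5°) = 3.006 m; N'_1 = 67·cos(-3.5°) = 66.9; c'Δl = 19.84; W sinα = -4.1
Slice 2: Δl = 1.9/cos5.5° = 1.909 m; N'_2 = 100·cos5.5° = 99.5; c'Δl = 12.60; W sinα = 9.6
Slice 3: Δl = 1.6/cos12.0° = 1.636 m; N'_3 = 112·cos12.0° = 109.6; c'Δl = 10.80; W sinα = 23.3
Slice 4: Δl = 1.4/cos17.8° = 1.470 m; N'_4 = 113·cos17.8° = 107.6; c'Δl = 9.70; W sinα = 34.5
Slice 5: Δl = 2.0/cos24.5° = 2.198 m; N'_5 = 178·cos24.5° = 162.0; c'Δl = 14.51; W sinα = 73.8
Slice 6: Δl = 2.3/cos33.5° = 2.758 m; N'_6 = 189·cos33.5° = 157.6; c'Δl = 18.20; W sinα = 104.3
Slice 7: Δl = 3.0/cos46.3° = 4.342 m; N'_7 = 111·cos46.3° = 76.7; c'Δl = 28.66; W sinα = 80.2
Σc'Δl = 114.3 kN/m; ΣN' = 779.8 kN/m; ΣW sinα = 321.7 kN/m
Resisting = 114.3 + 779.8·tan32.2° = 114.3 + 491.1 = 605.4 kN/m
FS = 605.4 / 321.7 = 1.882

FS = 1.88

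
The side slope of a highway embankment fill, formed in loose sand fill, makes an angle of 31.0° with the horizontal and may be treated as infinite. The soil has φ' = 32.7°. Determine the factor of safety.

FS = 1.07

For a dry cohesionless infinite slope the factor of safety is FS = tanφ' / tanβ.
FS = tan32.7° / tan31.0° = 0.6420 / 0.6009 = 1.068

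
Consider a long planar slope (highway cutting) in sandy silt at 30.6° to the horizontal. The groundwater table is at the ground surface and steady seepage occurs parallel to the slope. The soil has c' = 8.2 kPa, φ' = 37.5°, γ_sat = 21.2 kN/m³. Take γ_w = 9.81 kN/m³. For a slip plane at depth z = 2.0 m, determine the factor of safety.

FS = 1.14

With seepage parallel to the slope and the water table at the surface, the effective normal stress on the slip plane uses the buoyant unit weight γ' = γ_sat − γ_w while the driving shear stress uses γ_sat:
FS = [c' + γ' z cos²β tanφ'] / [γ_sat z sinβ cosβ]
γ' = 21.2 − 9.81 = 11.39 kN/m³
Numerator = 8.2 + 11.39·2.0·cos²30.6°·tan37.5° = 8.2 + 11.39·2.0·0.7409·0.7673 = 21.150 kPa
Denominator = 21.2·2.0·sin30.6°·cos30.6° = 21.2·2.0·0.5090·0.8607 = 18.578 kPa
FS = 21.150 / 18.578 = 1.138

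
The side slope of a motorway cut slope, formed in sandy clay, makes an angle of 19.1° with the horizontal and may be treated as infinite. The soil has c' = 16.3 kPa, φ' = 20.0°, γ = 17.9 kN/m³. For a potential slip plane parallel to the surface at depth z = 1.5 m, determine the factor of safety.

FS = 3.01

For an infinite slope with a slip plane parallel to the surface (no pore pressure): FS = [c' + γz cos²β tanφ'] / [γz sinβ cosβ].
γz = 17.9·1.5 = 26.85 kN/m²
Numerator = 16.3 + 26.85·cos²19.1°·tan20.0° = 16.3 + 26.85·0.8929·0.3640 = 25.026 kPa
Denominator = 26.85·sin19.1°·cos19.1° = 26.85·0.3272·0.9449 = 8.302 kPa
FS = 25.026 / 8.302 = 3.014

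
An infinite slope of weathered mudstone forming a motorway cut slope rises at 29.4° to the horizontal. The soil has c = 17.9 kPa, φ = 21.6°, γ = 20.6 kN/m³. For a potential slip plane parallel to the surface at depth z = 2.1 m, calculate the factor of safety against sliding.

For an infinite slope with a slip plane parallel to the surface (no pore pressure): FS = [c + γz cos²β tanφ] / [γz sinβ cosβ].
γz = 20.6·2.1 = 43.26 kN/m²
Numerator = 17.9 + 43.26·cos²29.4°·tan21.6° = 17.9 + 43.26·0.7590·0.3959 = 30.900 kPa
Denominator = 43.26·sin29.4°·cos29.4° = 43.26·0.4909·0.8712 = 18.502 kPa
FS = 30.900 / 18.502 = 1.670

FS = 1.67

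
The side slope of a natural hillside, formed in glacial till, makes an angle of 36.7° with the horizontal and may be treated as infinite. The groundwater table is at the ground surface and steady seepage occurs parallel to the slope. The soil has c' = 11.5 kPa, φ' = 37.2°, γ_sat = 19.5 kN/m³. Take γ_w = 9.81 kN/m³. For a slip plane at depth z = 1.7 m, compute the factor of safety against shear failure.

FS = 1.23

With seepage parallel to the slope and the water table at the surface, the effective normal stress on the slip plane uses the buoyant unit weight γ' = γ_sat − γ_w while the driving shear stress uses γ_sat:
FS = [c' + γ' z cos²β tanφ'] / [γ_sat z sinβ cosβ]
γ' = 19.5 − 9.81 = 9.69 kN/m³
Numerator = 11.5 + 9.69·1.7·cos²36.7°·tan37.2° = 11.5 + 9.69·1.7·0.6428·0.7590 = 19.538 kPa
Denominator = 19.5·1.7·sin36.7°·cos36.7° = 19.5·1.7·0.5976·0.8018 = 15.884 kPa
FS = 19.538 / 15.884 = 1.230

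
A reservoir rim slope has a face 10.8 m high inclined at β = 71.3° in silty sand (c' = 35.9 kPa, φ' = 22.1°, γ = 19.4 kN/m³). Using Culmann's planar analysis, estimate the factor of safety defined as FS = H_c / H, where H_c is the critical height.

FS = 1.74

H_c = (4c'/γ) · sinβ cosφ' / [1 − cos(β − φ')]
    = (4·35.9/19.4) · sin71.3°·cos22.1° / [1 − cos49.2°]
    = 7.402 · 0.8776 / 0.3466 = 18.74 m
FS = H_c / H = 18.74 / 10.8 = 1.736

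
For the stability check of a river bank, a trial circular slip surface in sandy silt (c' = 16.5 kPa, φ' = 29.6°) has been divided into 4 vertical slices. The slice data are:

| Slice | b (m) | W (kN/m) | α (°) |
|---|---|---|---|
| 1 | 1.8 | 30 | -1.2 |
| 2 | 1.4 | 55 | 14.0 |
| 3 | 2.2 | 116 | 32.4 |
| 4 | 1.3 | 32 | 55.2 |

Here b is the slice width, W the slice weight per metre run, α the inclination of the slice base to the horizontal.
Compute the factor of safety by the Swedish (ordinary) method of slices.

Ordinary method of slices: FS = Σ[c'·Δl_i + (W_i cosα_i)·tanφ'] / Σ W_i sinα_i, with Δl_i = b_i / cosα_i.
Slice 1: Δl = 1.8/cos(-1.2°) = 1.800 m; N'_1 = 30·cos(-1.2°) = 30.0; c'Δl = 29.71; W sinα = -0.6
Slice 2: Δl = 1.4/cos14.0° = 1.443 m; N'_2 = 55·cos14.0° = 53.4; c'Δl = 23.81; W sinα = 13.3
Slice 3: Δl = 2.2/cos32.4° = 2.606 m; N'_3 = 116·cos32.4° = 97.9; c'Δl = 42.99; W sinα = 62.2
Slice 4: Δl = 1.3/cos55.2° = 2.278 m; N'_4 = 32·cos55.2° = 18.3; c'Δl = 37.58; W sinα = 26.3
Σc'Δl = 134.1 kN/m; ΣN' = 199.6 kN/m; ΣW sinα = 101.1 kN/m
Resisting = 134.1 + 199.6·tan29.6° = 134.1 + 113.4 = 247.5 kN/m
FS = 247.5 / 101.1 = 2.447

FS = 2.45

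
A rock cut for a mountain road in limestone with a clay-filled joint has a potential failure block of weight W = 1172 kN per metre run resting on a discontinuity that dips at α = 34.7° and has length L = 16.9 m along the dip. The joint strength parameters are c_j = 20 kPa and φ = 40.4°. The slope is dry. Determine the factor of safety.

Resolving the block weight along and normal to the plane and applying the Mohr–Coulomb strength on the joint:
N' = W cosα = 1172·cos34.7° = 963.6 kN/m
Driving force T = W sinα = 1172·sin34.7° = 667.2 kN/m
Resisting force R = c_j·L + N'·tanφ = 20·16.9 + 963.6·tan40.4° = 338.0 + 820.0 = 1158.0 kN/m
FS = R / T = 1158.0 / 667.2 = 1.736

FS = 1.74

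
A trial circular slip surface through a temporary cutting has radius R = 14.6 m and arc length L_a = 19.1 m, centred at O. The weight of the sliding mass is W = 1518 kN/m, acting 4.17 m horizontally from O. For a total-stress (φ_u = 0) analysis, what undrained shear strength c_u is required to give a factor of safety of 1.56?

c_u = 35.4 kPa

FS = c_u·L_a·R / (W·d), so c_u = FS·W·d / (L_a·R).
c_u = 1.56·1518·4.17 / (19.10·14.6) = 9874.9 / 278.86 = 35.41 kPa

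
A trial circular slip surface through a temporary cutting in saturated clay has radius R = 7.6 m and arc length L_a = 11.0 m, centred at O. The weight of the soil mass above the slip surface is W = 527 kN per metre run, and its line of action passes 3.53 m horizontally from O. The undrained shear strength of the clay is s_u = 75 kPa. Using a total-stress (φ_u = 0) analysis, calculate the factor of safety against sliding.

FS = 3.37

Taking moments about the centre O, the resisting moment is provided by the undrained shear strength acting along the arc:
M_R = s_u·L_a·R = 75·11.00·7.6 = 6270.0 kN·m/m
M_D = W·d = 527·3.53 = 1860.3 kN·m/m
FS = M_R / M_D = 6270.0 / 1860.3 = 3.370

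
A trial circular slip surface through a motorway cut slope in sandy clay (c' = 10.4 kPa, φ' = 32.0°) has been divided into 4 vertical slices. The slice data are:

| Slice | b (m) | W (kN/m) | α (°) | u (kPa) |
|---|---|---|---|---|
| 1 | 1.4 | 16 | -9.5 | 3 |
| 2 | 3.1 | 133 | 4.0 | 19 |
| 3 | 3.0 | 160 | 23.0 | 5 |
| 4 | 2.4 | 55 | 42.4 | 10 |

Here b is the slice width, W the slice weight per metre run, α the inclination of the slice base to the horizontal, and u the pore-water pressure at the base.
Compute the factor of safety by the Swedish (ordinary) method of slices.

Ordinary method of slices: FS = Σ[c'·Δl_i + (W_i cosα_i − u_i·Δl_i)·tanφ'] / Σ W_i sinα_i, with Δl_i = b_i / cosα_i.
Slice 1: Δl = 1.4/cos(-9.5°) = 1.419 m; N'_1 = 16·cos(-9.5°) − 3·1.419 = 11.5; c'Δl = 14.76; W sinα = -2.6
Slice 2: Δl = 3.1/cos4.0° = 3.108 m; N'_2 = 133·cos4.0° − 19·3.108 = 73.6; c'Δl = 32.32; W sinα = 9.3
Slice 3: Δl = 3.0/cos23.0° = 3.259 m; N'_3 = 160·cos23.0° − 5·3.259 = 131.0; c'Δl = 33.89; W sinα = 62.5
Slice 4: Δl = 2.4/cos42.4° = 3.250 m; N'_4 = 55·cos42.4° − 10·3.250 = 8.1; c'Δl = 33.80; W sinα = 37.1
Σc'Δl = 114.8 kN/m; ΣN' = 224.3 kN/m; ΣW sinα = 106.2 kN/m
Resisting = 114.8 + 224.3·tan32.0° = 114.8 + 140.1 = 254.9 kN/m
FS = 254.9 / 106.2 = 2.399

FS = 2.40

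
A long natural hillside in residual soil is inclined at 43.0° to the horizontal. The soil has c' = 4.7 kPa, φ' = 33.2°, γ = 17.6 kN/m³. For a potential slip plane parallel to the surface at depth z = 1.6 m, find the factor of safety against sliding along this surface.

For an infinite slope with a slip plane parallel to the surface (no pore pressure): FS = [c' + γz cos²β tanφ'] / [γz sinβ cosβ].
γz = 17.6·1.6 = 28.16 kN/m²
Numerator = 4.7 + 28.16·cos²43.0°·tan33.2° = 4.7 + 28.16·0.5349·0.6544 = 14.556 kPa
Denominator = 28.16·sin43.0°·cos43.0° = 28.16·0.6820·0.7314 = 14.046 kPa
FS = 14.556 / 14.046 = 1.036

FS = 1.04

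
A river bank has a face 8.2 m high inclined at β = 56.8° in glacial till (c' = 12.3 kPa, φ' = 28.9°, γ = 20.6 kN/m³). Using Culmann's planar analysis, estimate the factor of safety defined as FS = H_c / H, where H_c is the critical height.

FS = 1.84

H_c = (4c'/γ) · sinβ cosφ' / [1 − cos(β − φ')]
    = (4·12.3/20.6) · sin56.8°·cos28.9° / [1 − cos27.9°]
    = 2.388 · 0.7326 / 0.1162 = 15.05 m
FS = H_c / H = 15.05 / 8.2 = 1.836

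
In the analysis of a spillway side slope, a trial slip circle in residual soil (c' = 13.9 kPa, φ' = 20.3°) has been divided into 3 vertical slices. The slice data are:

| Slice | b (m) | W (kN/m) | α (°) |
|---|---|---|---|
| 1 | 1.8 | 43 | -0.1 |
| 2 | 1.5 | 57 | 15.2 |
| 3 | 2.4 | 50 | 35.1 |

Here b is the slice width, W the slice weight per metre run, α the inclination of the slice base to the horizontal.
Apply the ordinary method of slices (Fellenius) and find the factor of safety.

Ordinary method of slices: FS = Σ[c'·Δl_i + (W_i cosα_i)·tanφ'] / Σ W_i sinα_i, with Δl_i = b_i / cosα_i.
Slice 1: Δl = 1.8/cos(-0.1°) = 1.800 m; N'_1 = 43·cos(-0.1°) = 43.0; c'Δl = 25.02; W sinα = -0.1
Slice 2: Δl = 1.5/cos15.2° = 1.554 m; N'_2 = 57·cos15.2° = 55.0; c'Δl = 21.61; W sinα = 14.9
Slice 3: Δl = 2.4/cos35.1° = 2.933 m; N'_3 = 50·cos35.1° = 40.9; c'Δl = 40.77; W sinα = 28.8
Σc'Δl = 87.4 kN/m; ΣN' = 138.9 kN/m; ΣW sinα = 43.6 kN/m
Resisting = 87.4 + 138.9·tan20.3° = 87.4 + 51.4 = 138.8 kN/m
FS = 138.8 / 43.6 = 3.182

FS = 3.18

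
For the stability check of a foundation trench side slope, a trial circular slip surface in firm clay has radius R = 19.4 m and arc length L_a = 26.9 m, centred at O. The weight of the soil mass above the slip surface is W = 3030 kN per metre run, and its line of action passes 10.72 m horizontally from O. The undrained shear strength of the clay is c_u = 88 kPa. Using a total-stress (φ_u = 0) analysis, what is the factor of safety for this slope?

FS = 1.41

Taking moments about the centre O, the resisting moment is provided by the undrained shear strength acting along the arc:
M_R = c_u·L_a·R = 88·26.90·19.4 = 45923.7 kN·m/m
M_D = W·d = 3030·10.72 = 32481.6 kN·m/m
FS = M_R / M_D = 45923.7 / 32481.6 = 1.414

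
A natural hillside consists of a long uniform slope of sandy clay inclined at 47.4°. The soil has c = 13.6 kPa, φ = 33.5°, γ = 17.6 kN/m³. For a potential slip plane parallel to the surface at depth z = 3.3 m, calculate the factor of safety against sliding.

FS = 1.08

For an infinite slope with a slip plane parallel to the surface (no pore pressure): FS = [c + γz cos²β tanφ] / [γz sinβ cosβ].
γz = 17.6·3.3 = 58.08 kN/m²
Numerator = 13.6 + 58.08·cos²47.4°·tan33.5° = 13.6 + 58.08·0.4582·0.6619 = 31.213 kPa
Denominator = 58.08·sin47.4°·cos47.4° = 58.08·0.7361·0.6769 = 28.938 kPa
FS = 31.213 / 28.938 = 1.079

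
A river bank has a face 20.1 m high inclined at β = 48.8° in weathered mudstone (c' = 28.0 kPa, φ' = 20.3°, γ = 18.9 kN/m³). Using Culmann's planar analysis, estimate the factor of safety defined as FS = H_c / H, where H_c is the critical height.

FS = 1.72

H_c = (4c'/γ) · sinβ cosφ' / [1 − cos(β − φ')]
    = (4·28.0/18.9) · sin48.8°·cos20.3° / [1 − cos28.5°]
    = 5.926 · 0.7057 / 0.1212 = 34.51 m
FS = H_c / H = 34.51 / 20.1 = 1.717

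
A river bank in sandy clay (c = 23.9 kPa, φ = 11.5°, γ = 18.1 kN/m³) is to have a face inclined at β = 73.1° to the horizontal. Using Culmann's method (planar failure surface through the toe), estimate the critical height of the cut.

H_c = 9.44 m

Culmann's analysis gives the critical failure plane at α_cr = (β + φ)/2 = (73.1 + 11.5)/2 = 42.3°, and the critical height
H_c = (4c/γ) · sinβ cosφ / [1 − cos(β − φ)]
    = (4·23.9/18.1) · sin73.1°·cos11.5° / [1 − cos(61.6°)]
    = 5.282 · 0.9568·0.9799 / [1 − 0.4756]
    = 5.282 · 0.9376 / 0.5244
    = 9.44 m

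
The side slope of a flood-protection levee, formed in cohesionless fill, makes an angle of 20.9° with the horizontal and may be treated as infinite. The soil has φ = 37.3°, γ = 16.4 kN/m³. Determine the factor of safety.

FS = 1.99

For a dry cohesionless infinite slope the factor of safety is FS = tanφ / tanβ.
FS = tan37.3° / tan20.9° = 0.7618 / 0.3819 = 1.995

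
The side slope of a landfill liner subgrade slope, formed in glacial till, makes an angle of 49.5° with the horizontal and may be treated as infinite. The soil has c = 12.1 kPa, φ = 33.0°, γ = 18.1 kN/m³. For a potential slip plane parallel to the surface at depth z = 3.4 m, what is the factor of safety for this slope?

For an infinite slope with a slip plane parallel to the surface (no pore pressure): FS = [c + γz cos²β tanφ] / [γz sinβ cosβ].
γz = 18.1·3.4 = 61.54 kN/m²
Numerator = 12.1 + 61.54·cos²49.5°·tan33.0° = 12.1 + 61.54·0.4218·0.6494 = 28.956 kPa
Denominator = 61.54·sin49.5°·cos49.5° = 61.54·0.7604·0.6494 = 30.391 kPa
FS = 28.956 / 30.391 = 0.953

FS = 0.95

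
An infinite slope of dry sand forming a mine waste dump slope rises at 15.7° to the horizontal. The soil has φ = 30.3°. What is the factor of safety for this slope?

For a dry cohesionless infinite slope the factor of safety is FS = tanφ / tanβ.
FS = tan30.3° / tan15.7° = 0.5844 / 0.2811 = 2.079

FS = 2.08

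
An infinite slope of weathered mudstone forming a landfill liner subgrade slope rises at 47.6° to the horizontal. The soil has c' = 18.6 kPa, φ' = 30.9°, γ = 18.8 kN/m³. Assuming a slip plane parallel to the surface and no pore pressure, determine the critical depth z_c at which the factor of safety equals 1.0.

z_c = 4.38 m

Setting FS = 1.00 in FS = [c' + γz cos²β tanφ'] / [γz sinβ cosβ] and solving for z:
z = c' / [γ cosβ (FS·sinβ − cosβ·tanφ')]
  = 18.6 / [18.8·cos47.6°·(1.00·sin47.6° − cos47.6°·tan30.9°)]
  = 18.6 / [18.8·0.6743·(1.00·0.7385 − 0.6743·0.5985)]
  = 18.6 / 4.2454 = 4.381 m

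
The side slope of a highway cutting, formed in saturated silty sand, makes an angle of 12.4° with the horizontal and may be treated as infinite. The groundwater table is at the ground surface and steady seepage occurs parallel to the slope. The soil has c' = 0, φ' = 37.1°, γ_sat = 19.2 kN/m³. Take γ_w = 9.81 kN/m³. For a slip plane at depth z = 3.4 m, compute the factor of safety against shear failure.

With seepage parallel to the slope and the water table at the surface, the effective normal stress on the slip plane uses the buoyant unit weight γ' = γ_sat − γ_w while the driving shear stress uses γ_sat:
FS = [c' + γ' z cos²β tanφ'] / [γ_sat z sinβ cosβ]
(For c' = 0 this reduces to FS = (γ'/γ_sat)·tanφ'/tanβ.)
γ' = 19.2 − 9.81 = 9.39 kN/m³
Numerator = 0.0 + 9.39·3.4·cos²12.4°·tan37.1° = 0.0 + 9.39·3.4·0.9539·0.7563 = 23.032 kPa
Denominator = 19.2·3.4·sin12.4°·cos12.4° = 19.2·3.4·0.2147·0.9767 = 13.691 kPa
FS = 23.032 / 13.691 = 1.682

FS = 1.68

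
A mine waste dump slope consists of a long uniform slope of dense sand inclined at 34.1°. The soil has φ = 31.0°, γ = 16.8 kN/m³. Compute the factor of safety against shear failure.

FS = 0.89

For a dry cohesionless infinite slope the factor of safety is FS = tanφ / tanβ.
FS = tan31.0° / tan34.1° = 0.6009 / 0.6771 = 0.887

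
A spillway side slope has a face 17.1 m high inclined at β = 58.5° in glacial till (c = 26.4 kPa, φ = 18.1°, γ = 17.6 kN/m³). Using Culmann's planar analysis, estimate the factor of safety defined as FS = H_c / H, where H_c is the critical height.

H_c = (4c/γ) · sinβ cosφ / [1 − cos(β − φ)]
    = (4·26.4/17.6) · sin58.5°·cos18.1° / [1 − cos40.4°]
    = 6.000 · 0.8104 / 0.2385 = 20.39 m
FS = H_c / H = 20.39 / 17.1 = 1.193

FS = 1.19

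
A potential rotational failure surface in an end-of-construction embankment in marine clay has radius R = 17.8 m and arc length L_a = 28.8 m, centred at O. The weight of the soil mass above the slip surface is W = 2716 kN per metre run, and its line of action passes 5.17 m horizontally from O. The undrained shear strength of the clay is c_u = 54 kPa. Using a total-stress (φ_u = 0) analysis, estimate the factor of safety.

FS = 1.97

Taking moments about the centre O, the resisting moment is provided by the undrained shear strength acting along the arc:
M_R = c_u·L_a·R = 54·28.80·17.8 = 27682.6 kN·m/m
M_D = W·d = 2716·5.17 = 14041.7 kN·m/m
FS = M_R / M_D = 27682.6 / 14041.7 = 1.971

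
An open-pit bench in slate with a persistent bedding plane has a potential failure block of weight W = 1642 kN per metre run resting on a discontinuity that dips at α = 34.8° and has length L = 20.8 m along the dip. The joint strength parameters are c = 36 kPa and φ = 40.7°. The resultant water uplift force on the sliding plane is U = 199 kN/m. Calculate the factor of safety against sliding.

Resolving the block weight along and normal to the plane and applying the Mohr–Coulomb strength on the joint:
N' = W cosα − U = 1642·cos34.8° − 199 = 1149.3 kN/m
Driving force T = W sinα = 1642·sin34.8° = 937.1 kN/m
Resisting force R = c·L + N'·tanφ = 36·20.8 + 1149.3·tan40.7° = 748.8 + 988.6 = 1737.4 kN/m
FS = R / T = 1737.4 / 937.1 = 1.854

FS = 1.85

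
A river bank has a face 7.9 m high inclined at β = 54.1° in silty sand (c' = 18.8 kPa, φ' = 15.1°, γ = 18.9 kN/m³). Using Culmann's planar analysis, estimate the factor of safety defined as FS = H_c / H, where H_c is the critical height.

FS = 1.77

H_c = (4c'/γ) · sinβ cosφ' / [1 − cos(β − φ')]
    = (4·18.8/18.9) · sin54.1°·cos15.1° / [1 − cos39.0°]
    = 3.979 · 0.7821 / 0.2229 = 13.96 m
FS = H_c / H = 13.96 / 7.9 = 1.767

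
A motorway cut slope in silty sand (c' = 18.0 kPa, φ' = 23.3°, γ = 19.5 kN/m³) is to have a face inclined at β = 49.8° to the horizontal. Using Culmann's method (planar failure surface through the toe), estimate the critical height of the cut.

H_c = 24.65 m

Culmann's analysis gives the critical failure plane at α_cr = (β + φ')/2 = (49.8 + 23.3)/2 = 36.5°, and the critical height
H_c = (4c'/γ) · sinβ cosφ' / [1 − cos(β − φ')]
    = (4·18.0/19.5) · sin49.8°·cos23.3° / [1 − cos(26.5°)]
    = 3.692 · 0.7638·0.9184 / [1 − 0.8949]
    = 3.692 · 0.7015 / 0.1051
    = 24.65 m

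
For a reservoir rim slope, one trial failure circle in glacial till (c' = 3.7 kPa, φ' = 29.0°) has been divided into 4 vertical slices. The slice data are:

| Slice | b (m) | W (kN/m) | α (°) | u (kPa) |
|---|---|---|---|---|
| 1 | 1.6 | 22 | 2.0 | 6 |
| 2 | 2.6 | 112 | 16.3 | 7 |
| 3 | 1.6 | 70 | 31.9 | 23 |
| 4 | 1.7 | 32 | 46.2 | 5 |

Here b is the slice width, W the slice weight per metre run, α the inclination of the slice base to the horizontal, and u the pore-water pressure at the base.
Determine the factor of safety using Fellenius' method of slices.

Ordinary method of slices: FS = Σ[c'·Δl_i + (W_i cosα_i − u_i·Δl_i)·tanφ'] / Σ W_i sinα_i, with Δl_i = b_i / cosα_i.
Slice 1: Δl = 1.6/cos2.0° = 1.601 m; N'_1 = 22·cos2.0° − 6·1.601 = 12.4; c'Δl = 5.92; W sinα = 0.8
Slice 2: Δl = 2.6/cos16.3° = 2.709 m; N'_2 = 112·cos16.3° − 7·2.709 = 88.5; c'Δl = 10.02; W sinα = 31.4
Slice 3: Δl = 1.6/cos31.9° = 1.885 m; N'_3 = 70·cos31.9° − 23·1.885 = 16.1; c'Δl = 6.97; W sinα = 37.0
Slice 4: Δl = 1.7/cos46.2° = 2.456 m; N'_4 = 32·cos46.2° − 5·2.456 = 9.9; c'Δl = 9.09; W sinα = 23.1
Σc'Δl = 32.0 kN/m; ΣN' = 126.9 kN/m; ΣW sinα = 92.3 kN/m
Resisting = 32.0 + 126.9·tan29.0° = 32.0 + 70.3 = 102.3 kN/m
FS = 102.3 / 92.3 = 1.109

FS = 1.11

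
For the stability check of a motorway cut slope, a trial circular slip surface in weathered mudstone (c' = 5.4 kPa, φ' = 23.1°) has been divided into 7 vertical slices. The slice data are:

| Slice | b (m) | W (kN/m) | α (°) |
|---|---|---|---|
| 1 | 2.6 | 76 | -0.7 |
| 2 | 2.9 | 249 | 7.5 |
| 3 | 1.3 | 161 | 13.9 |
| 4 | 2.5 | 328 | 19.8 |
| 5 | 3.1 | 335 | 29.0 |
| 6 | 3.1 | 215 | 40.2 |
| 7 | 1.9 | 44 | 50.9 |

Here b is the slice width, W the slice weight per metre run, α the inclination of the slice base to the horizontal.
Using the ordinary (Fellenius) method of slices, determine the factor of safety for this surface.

Ordinary method of slices: FS = Σ[c'·Δl_i + (W_i cosα_i)·tanφ'] / Σ W_i sinα_i, with Δl_i = b_i / cosα_i.
Slice 1: Δl = 2.6/cos(-0.7°) = 2.600 m; N'_1 = 76·cos(-0.7°) = 76.0; c'Δl = 14.04; W sinα = -0.9
Slice 2: Δl = 2.9/cos7.5° = 2.925 m; N'_2 = 249·cos7.5° = 246.9; c'Δl = 15.80; W sinα = 32.5
Slice 3: Δl = 1.3/cos13.9° = 1.339 m; N'_3 = 161·cos13.9° = 156.3; c'Δl = 7.23; W sinα = 38.7
Slice 4: Δl = 2.5/cos19.8° = 2.657 m; N'_4 = 328·cos19.8° = 308.6; c'Δl = 14.35; W sinα = 111.1
Slice 5: Δl = 3.1/cos29.0° = 3.544 m; N'_5 = 335·cos29.0° = 293.0; c'Δl = 19.14; W sinα = 162.4
Slice 6: Δl = 3.1/cos40.2° = 4.059 m; N'_6 = 215·cos40.2° = 164.2; c'Δl = 21.92; W sinα = 138.8
Slice 7: Δl = 1.9/cos50.9° = 3.013 m; N'_7 = 44·cos50.9° = 27.7; c'Δl = 16.27; W sinα = 34.1
Σc'Δl = 108.7 kN/m; ΣN' = 1272.7 kN/m; ΣW sinα = 516.7 kN/m
Resisting = 108.7 + 1272.7·tan23.1° = 108.7 + 542.9 = 651.6 kN/m
FS = 651.6 / 516.7 = 1.261

FS = 1.26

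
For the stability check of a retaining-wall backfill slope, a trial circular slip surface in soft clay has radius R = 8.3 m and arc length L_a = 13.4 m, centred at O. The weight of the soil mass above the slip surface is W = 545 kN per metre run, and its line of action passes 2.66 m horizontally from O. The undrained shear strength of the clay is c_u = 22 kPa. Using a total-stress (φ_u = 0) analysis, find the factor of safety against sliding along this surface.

FS = 1.69

Taking moments about the centre O, the resisting moment is provided by the undrained shear strength acting along the arc:
M_R = c_u·L_a·R = 22·13.40·8.3 = 2446.8 kN·m/m
M_D = W·d = 545·2.66 = 1449.7 kN·m/m
FS = M_R / M_D = 2446.8 / 1449.7 = 1.688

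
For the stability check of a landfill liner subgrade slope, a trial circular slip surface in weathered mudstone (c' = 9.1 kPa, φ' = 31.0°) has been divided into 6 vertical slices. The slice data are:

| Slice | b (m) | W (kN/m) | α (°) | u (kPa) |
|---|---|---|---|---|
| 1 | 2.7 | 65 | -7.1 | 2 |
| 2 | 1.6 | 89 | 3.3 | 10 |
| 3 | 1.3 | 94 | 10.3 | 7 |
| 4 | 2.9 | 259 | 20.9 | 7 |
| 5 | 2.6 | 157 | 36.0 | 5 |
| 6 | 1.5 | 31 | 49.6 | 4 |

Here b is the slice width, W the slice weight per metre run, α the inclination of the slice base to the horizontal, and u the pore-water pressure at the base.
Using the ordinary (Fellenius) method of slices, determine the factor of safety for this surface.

FS = 2.09

Ordinary method of slices: FS = Σ[c'·Δl_i + (W_i cosα_i − u_i·Δl_i)·tanφ'] / Σ W_i sinα_i, with Δl_i = b_i / cosα_i.
Slice 1: Δl = 2.7/cos(-7.1°) = 2.721 m; N'_1 = 65·cos(-7.1°) − 2·2.721 = 59.1; c'Δl = 24.76; W sinα = -8.0
Slice 2: Δl = 1.6/cos3.3° = 1.603 m; N'_2 = 89·cos3.3° − 10·1.603 = 72.8; c'Δl = 14.58; W sinα = 5.1
Slice 3: Δl = 1.3/cos10.3° = 1.321 m; N'_3 = 94·cos10.3° − 7·1.321 = 83.2; c'Δl = 12.02; W sinα = 16.8
Slice 4: Δl = 2.9/cos20.9° = 3.104 m; N'_4 = 259·cos20.9° − 7·3.104 = 220.2; c'Δl = 28.25; W sinα = 92.4
Slice 5: Δl = 2.6/cos36.0° = 3.214 m; N'_5 = 157·cos36.0° − 5·3.214 = 110.9; c'Δl = 29.25; W sinα = 92.3
Slice 6: Δl = 1.5/cos49.6° = 2.314 m; N'_6 = 31·cos49.6° − 4·2.314 = 10.8; c'Δl = 21.06; W sinα = 23.6
Σc'Δl = 129.9 kN/m; ΣN' = 557.1 kN/m; ΣW sinα = 222.2 kN/m
Resisting = 129.9 + 557.1·tan31.0° = 129.9 + 334.8 = 464.7 kN/m
FS = 464.7 / 222.2 = 2.091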